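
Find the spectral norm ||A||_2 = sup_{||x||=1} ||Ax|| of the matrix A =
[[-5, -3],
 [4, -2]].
||A||_2 = sqrt((54 + sqrt(980))/2) ≈ 6.5309 (= sqrt(largest eigenvalue of A^T A))

||A||_2 = sigma_max(A) = sqrt(lambda_max(A^T A)). Form the symmetric matrix M = A^T A =
[[41, 7],
 [7, 13]].
Its characteristic polynomial (trace, determinant of M give the coefficients) is
  p(λ) = det(λ I - M) = λ^2 - 54λ + 484.
For λ^2 - 54λ + 484 the discriminant is 980. It is nonnegative but not a perfect square, so the roots are real and irrational: λ = (54 ± sqrt(980))/2 ≈ 42.6525, 11.3475.
So the eigenvalues of A^T A are ≈ 11.3475, 42.6525 (all ≥ 0, as they must be for A^T A). The largest is λ_max = (54 + sqrt(980))/2 ≈ 42.6525, hence ||A||_2 = sqrt(λ_max) = sqrt((54 + sqrt(980))/2) ≈ 6.5309.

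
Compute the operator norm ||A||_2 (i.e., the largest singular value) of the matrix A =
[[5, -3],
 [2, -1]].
||A||_2 = sqrt((39 + sqrt(1517))/2) ≈ 6.2429 (= sqrt(largest eigenvalue of A^T A))

||A||_2 = sigma_max(A) = sqrt(lambda_max(A^T A)). Form the symmetric matrix M = A^T A =
[[29, -17],
 [-17, 10]].
Its characteristic polynomial (trace, determinant of M give the coefficients) is
  p(λ) = det(λ I - M) = λ^2 - 39λ + 1.
For λ^2 - 39λ + 1 the discriminant is 1517. It is nonnegative but not a perfect square, so the roots are real and irrational: λ = (39 ± sqrt(1517))/2 ≈ 38.9743, 0.0257.
So the eigenvalues of A^T A are ≈ 0.0257, 38.9743 (all ≥ 0, as they must be for A^T A). The largest is λ_max = (39 + sqrt(1517))/2 ≈ 38.9743, hence ||A||_2 = sqrt(λ_max) = sqrt((39 + sqrt(1517))/2) ≈ 6.2429.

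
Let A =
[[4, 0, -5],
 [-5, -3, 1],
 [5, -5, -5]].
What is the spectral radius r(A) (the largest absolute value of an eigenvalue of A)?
r(A) ≈ 5.5517

The eigenvalues of A are the roots of its characteristic polynomial. With M = A (coefficients from the trace, the sum of principal 2x2 minors, and det A):
  p(λ) = det(λ I - M) = λ^3 + 4λ^2 + 13λ + 120.
No integer candidate from the rational root theorem (±divisors of 120) is a root, so the roots are irrational. The cubic discriminant is Δ = -313284 < 0, so there is one real root and a complex-conjugate pair. p(-6) = -30 and p(-5) = 30 have opposite signs, so a root lies in (-6, -5); Newton's method refines it to λ ≈ -5.5517. Dividing out (λ - (-5.5517)) leaves approximately λ^2 - 1.5517λ + 21.6148. For λ^2 - 1.5517λ + 21.6148 the discriminant is -84.0515. It is negative, so the remaining roots are the complex-conjugate pair λ ≈ 0.7759 ± 4.584i. Their product equals the constant term, so |λ|^2 ≈ 21.6148 and |λ| ≈ 4.6492.
Thus the eigenvalues (to 4 decimals) are -5.5517 (modulus 5.5517); 0.7759 ± 4.584i (modulus 4.6492). The spectral radius is the largest modulus: r(A) ≈ 5.5517. (Cross-check: r(A) ≤ ||A||_2 ≈ 10.7268; equality holds whenever A is normal, though it can also hold for some non-normal A.)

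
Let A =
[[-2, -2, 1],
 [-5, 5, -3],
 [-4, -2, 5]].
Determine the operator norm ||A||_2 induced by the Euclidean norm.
||A||_2 ≈ 7.886 (= sqrt(largest eigenvalue of A^T A))

||A||_2 = sigma_max(A) = sqrt(lambda_max(A^T A)). Form the symmetric matrix M = A^T A =
[[45, -13, -7],
 [-13, 33, -27],
 [-7, -27, 35]].
Its characteristic polynomial (trace, sum of principal 2x2 minors, determinant of M give the coefficients) is
  p(λ) = det(λ I - M) = λ^3 - 113λ^2 + 3268λ - 6724.
No integer candidate from the rational root theorem (±divisors of 6724) is a root, so the roots are irrational. The cubic discriminant is Δ = 1430307952 > 0, so there are three distinct real roots. p(2) = -632 and p(3) = 2090 have opposite signs, so a root lies in (2, 3); Newton's method refines it to λ ≈ 2.2254. p(48) = 380 and p(49) = -256 have opposite signs, so a root lies in (48, 49); Newton's method refines it to λ ≈ 48.585. p(62) = -152 and p(63) = 710 have opposite signs, so a root lies in (62, 63); Newton's method refines it to λ ≈ 62.1896. Check (Vieta): the three roots sum to 113, matching tr M = 113.
So the eigenvalues of A^T A are ≈ 2.2254, 48.585, 62.1896 (all ≥ 0, as they must be for A^T A). The largest is λ_max ≈ 62.1896, hence ||A||_2 = sqrt(λ_max) ≈ 7.886.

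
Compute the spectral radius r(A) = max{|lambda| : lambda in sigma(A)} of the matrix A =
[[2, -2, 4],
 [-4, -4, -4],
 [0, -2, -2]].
r(A) = 6

The eigenvalues of A are the roots of its characteristic polynomial. With M = A (coefficients from the trace, the sum of principal 2x2 minors, and det A):
  p(λ) = det(λ I - M) = λ^3 + 4λ^2 - 20λ - 48.
By the rational root theorem any rational root is an integer divisor of 48. Testing λ = 4: p(4) = 64 + 64 - 80 - 48 = 0, so λ = 4 is a root. Dividing out (λ - 4) leaves p(λ) = (λ - 4)(λ^2 + 8λ + 12). For λ^2 + 8λ + 12 the discriminant is 16. It is a perfect square (4^2), so the roots are rational: λ = (-8 ± 4)/2 = -2, -6.
Thus the eigenvalues (to 4 decimals) are -2 (modulus 2); -6 (modulus 6); 4 (modulus 4). The spectral radius is the largest modulus: r(A) = 6. (Cross-check: r(A) ≤ ||A||_2 ≈ 7.8054; equality holds whenever A is normal, though it can also hold for some non-normal A.)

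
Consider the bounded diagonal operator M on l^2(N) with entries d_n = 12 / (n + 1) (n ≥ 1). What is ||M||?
||M|| = 6 (attained at n = 1)

For M diagonal, ||M|| = sup_n |d_n| = sup_n 12/(n + 1). This is positive and strictly decreasing in n, so the supremum is attained at n = 1: d_1 = 12/(1 + 1) = 6. Hence ||M|| = 6.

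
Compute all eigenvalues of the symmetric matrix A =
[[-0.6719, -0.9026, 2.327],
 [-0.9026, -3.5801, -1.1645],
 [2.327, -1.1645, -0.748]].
sigma(A) ≈ {-4, -3, 2}

A is real symmetric, so its spectrum consists of real eigenvalues. Expanding the characteristic polynomial of the displayed matrix gives
  det(λ I - A) = p(λ) = λ^3 + (5)λ^2 + (-2)λ + (-23.9989).
Solving p(λ) = 0 yields eigenvalues ≈ -4, -3, 2. (A is shown rounded to 4 decimals, so these recover the underlying integer eigenvalues to within that precision.)
Verification: the trace of A = -5 equals the sum of eigenvalues -5, and det(A) ≈ 23.9989 matches the eigenvalue product 24.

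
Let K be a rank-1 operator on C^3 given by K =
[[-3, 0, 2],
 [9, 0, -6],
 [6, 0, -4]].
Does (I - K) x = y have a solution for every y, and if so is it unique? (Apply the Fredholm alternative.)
(I - K) is invertible (det(I - K) = 8 ≠ 0), so for every y in C^3 the equation (I - K) x = y has a unique solution.

K has rank 1, so it is an outer product K = u v^T: every row of K is a multiple of one row vector. Reading off the entries, u = (-1, 3, 2) and v = (3, 0, -2) (row i of K equals u_i·v^T). A rank-one matrix u v^T satisfies K u = u (v·u) and kills the (2)-dimensional subspace v^⊥, so its characteristic polynomial is lambda^2 (lambda - v·u) with v·u = tr K = -7. Hence the eigenvalues of I - K are 1 (multiplicity 2) and 1 - (-7) = 8, so det(I - K) = 8. (Direct check: I - K =
[[4, 0, -2],
 [-9, 1, 6],
 [-6, 0, 5]]
has determinant 8.) The finite-dimensional Fredholm alternative says: either (I - K) is invertible, or ker(I - K) ≠ {0} and then range(I - K) = ker((I - K)^*)^⊥, with dim ker(I - K) = dim ker((I - K)^*). Since det(I - K) ≠ 0, 1 is not an eigenvalue of K and ker(I - K) = {0}, so we are in the first case: for every y there is a unique x = (I - K)^(-1) y. Explicitly, by the Sherman–Morrison formula, (I - u v^T)^(-1) = I + u v^T/(1 - v·u), i.e. (I - K)^(-1) = I + K/(8).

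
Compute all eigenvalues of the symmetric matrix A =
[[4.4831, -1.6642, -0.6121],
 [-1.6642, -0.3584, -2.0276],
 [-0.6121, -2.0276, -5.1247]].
sigma(A) ≈ {-6, 0, 5}

A is real symmetric, so its spectrum consists of real eigenvalues. Expanding the characteristic polynomial of the displayed matrix gives
  det(λ I - A) = p(λ) = λ^3 + (1)λ^2 + (-30)λ + (0).
Solving p(λ) = 0 yields eigenvalues ≈ -6, 0, 5. (A is shown rounded to 4 decimals, so these recover the underlying integer eigenvalues to within that precision.)
Verification: the trace of A = -1 equals the sum of eigenvalues -1, and det(A) ≈ -0.0001 matches the eigenvalue product 0.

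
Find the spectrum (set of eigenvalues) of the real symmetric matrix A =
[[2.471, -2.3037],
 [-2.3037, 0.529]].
sigma(A) ≈ {-1, 4}

A is real symmetric, so its spectrum consists of real eigenvalues. Expanding the characteristic polynomial of the displayed matrix gives
  det(λ I - A) = p(λ) = λ^2 + (-3)λ + (-4).
Solving p(λ) = 0 yields eigenvalues ≈ -1, 4. (A is shown rounded to 4 decimals, so these recover the underlying integer eigenvalues to within that precision.)
Verification: the trace of A = 3 equals the sum of eigenvalues 3, and det(A) ≈ -3.9999 matches the eigenvalue product -4.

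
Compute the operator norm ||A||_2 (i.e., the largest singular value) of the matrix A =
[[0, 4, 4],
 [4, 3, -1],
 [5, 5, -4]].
||A||_2 ≈ 9.5295 (= sqrt(largest eigenvalue of A^T A))

||A||_2 = sigma_max(A) = sqrt(lambda_max(A^T A)). Form the symmetric matrix M = A^T A =
[[41, 37, -24],
 [37, 50, -7],
 [-24, -7, 33]].
Its characteristic polynomial (trace, sum of principal 2x2 minors, determinant of M give the coefficients) is
  p(λ) = det(λ I - M) = λ^3 - 124λ^2 + 3059λ - 4096.
No integer candidate from the rational root theorem (±divisors of 4096) is a root, so the roots are irrational. The cubic discriminant is Δ = 25657587940 > 0, so there are three distinct real roots. p(1) = -1160 and p(2) = 1534 have opposite signs, so a root lies in (1, 2); Newton's method refines it to λ ≈ 1.4198. p(31) = 1360 and p(32) = -416 have opposite signs, so a root lies in (31, 32); Newton's method refines it to λ ≈ 31.7687. p(90) = -4186 and p(91) = 1000 have opposite signs, so a root lies in (90, 91); Newton's method refines it to λ ≈ 90.8115. Check (Vieta): the three roots sum to 124, matching tr M = 124.
So the eigenvalues of A^T A are ≈ 1.4198, 31.7687, 90.8115 (all ≥ 0, as they must be for A^T A). The largest is λ_max ≈ 90.8115, hence ||A||_2 = sqrt(λ_max) ≈ 9.5295.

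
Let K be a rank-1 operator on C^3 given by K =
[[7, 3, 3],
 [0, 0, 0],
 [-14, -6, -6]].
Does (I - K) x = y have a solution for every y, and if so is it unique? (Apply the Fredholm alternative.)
(I - K) is singular (det(I - K) = 0, i.e. 1 ∈ sigma(K)). (I - K) x = y is solvable iff y ⊥ ker((I - K)^*) = span{(7, 3, 3)}, i.e. iff 7y_1 + 3y_2 + 3y_3 = 0. When solvable, the solutions are x = y + c·(1, 0, -2), c arbitrary (ker(I - K) = span{(1, 0, -2)}, dimension 1).

K has rank 1, so it is an outer product K = u v^T: every row of K is a multiple of one row vector. Reading off the entries, u = (1, 0, -2) and v = (7, 3, 3) (row i of K equals u_i·v^T). A rank-one matrix u v^T satisfies K u = u (v·u) and kills the (2)-dimensional subspace v^⊥, so its characteristic polynomial is lambda^2 (lambda - v·u) with v·u = tr K = 1. Hence the eigenvalues of I - K are 1 (multiplicity 2) and 1 - (1) = 0, so det(I - K) = 0. (Direct check: I - K =
[[-6, -3, -3],
 [0, 1, 0],
 [14, 6, 7]]
has determinant 0.) So 1 is an eigenvalue of K and (I - K) is not invertible. The finite-dimensional Fredholm alternative says: either (I - K) is invertible, or ker(I - K) ≠ {0} and then range(I - K) = ker((I - K)^*)^⊥, with dim ker(I - K) = dim ker((I - K)^*). We are in the second case, so we need both kernels. Kernel of I - K: (I - K) u = u - u (v·u) = u - u = 0, so ker(I - K) = span{u} = span{(1, 0, -2)} (it is exactly 1-dimensional because rank(I - K) = 2). Kernel of the adjoint: K is real, so (I - K)^* = I - K^T = I - v u^T, and (I - v u^T) v = v - v (u·v) = 0; hence ker((I - K)^*) = span{v} = span{(7, 3, 3)}. Therefore (I - K) x = y is solvable iff <y, v> = 0, i.e. iff 7y_1 + 3y_2 + 3y_3 = 0. When this holds, K y = u (v·y) = 0, so (I - K) y = y and x = y is a particular solution; the full solution set is the line x = y + c·u = y + c·(1, 0, -2), c ∈ C.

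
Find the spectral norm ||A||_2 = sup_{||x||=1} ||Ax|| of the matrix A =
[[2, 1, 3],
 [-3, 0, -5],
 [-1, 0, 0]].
||A||_2 ≈ 6.8948 (= sqrt(largest eigenvalue of A^T A))

||A||_2 = sigma_max(A) = sqrt(lambda_max(A^T A)). Form the symmetric matrix M = A^T A =
[[14, 2, 21],
 [2, 1, 3],
 [21, 3, 34]].
Its characteristic polynomial (trace, sum of principal 2x2 minors, determinant of M give the coefficients) is
  p(λ) = det(λ I - M) = λ^3 - 49λ^2 + 70λ - 25.
No integer candidate from the rational root theorem (±divisors of 25) is a root, so the roots are irrational. The cubic discriminant is Δ = 154625 > 0, so there are three distinct real roots. p(0.5) = -2.125 and p(0.75) = 0.3594 have opposite signs, so a root lies in (0.5, 0.75); Newton's method refines it to λ ≈ 0.641. p(0.75) = 0.3594 and p(1) = -3 have opposite signs, so a root lies in (0.75, 1); Newton's method refines it to λ ≈ 0.8205. p(47) = -1153 and p(48) = 1031 have opposite signs, so a root lies in (47, 48); Newton's method refines it to λ ≈ 47.5386. Check (Vieta): the three roots sum to 49, matching tr M = 49.
So the eigenvalues of A^T A are ≈ 0.641, 0.8205, 47.5386 (all ≥ 0, as they must be for A^T A). The largest is λ_max ≈ 47.5386, hence ||A||_2 = sqrt(λ_max) ≈ 6.8948.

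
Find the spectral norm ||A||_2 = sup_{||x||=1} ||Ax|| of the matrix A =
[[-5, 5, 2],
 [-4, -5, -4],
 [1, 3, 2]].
||A||_2 ≈ 9.0385 (= sqrt(largest eigenvalue of A^T A))

||A||_2 = sigma_max(A) = sqrt(lambda_max(A^T A)). Form the symmetric matrix M = A^T A =
[[42, -2, 8],
 [-2, 59, 36],
 [8, 36, 24]].
Its characteristic polynomial (trace, sum of principal 2x2 minors, determinant of M give the coefficients) is
  p(λ) = det(λ I - M) = λ^3 - 125λ^2 + 3538λ - 16.
No integer candidate from the rational root theorem (±divisors of 16) is a root, so the roots are irrational. The cubic discriminant is Δ = 18440556100 > 0, so there are three distinct real roots. p(0) = -16 and p(1) = 3398 have opposite signs, so a root lies in (0, 1); Newton's method refines it to λ ≈ 0.0045. p(43) = 500 and p(44) = -1160 have opposite signs, so a root lies in (43, 44); Newton's method refines it to λ ≈ 43.3005. p(81) = -2122 and p(82) = 968 have opposite signs, so a root lies in (81, 82); Newton's method refines it to λ ≈ 81.6949. Check (Vieta): the three roots sum to 125, matching tr M = 125.
So the eigenvalues of A^T A are ≈ 0.0045, 43.3005, 81.6949 (all ≥ 0, as they must be for A^T A). The largest is λ_max ≈ 81.6949, hence ||A||_2 = sqrt(λ_max) ≈ 9.0385.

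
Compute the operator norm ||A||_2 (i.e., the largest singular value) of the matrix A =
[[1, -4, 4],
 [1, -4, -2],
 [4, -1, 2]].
||A||_2 ≈ 6.9005 (= sqrt(largest eigenvalue of A^T A))

||A||_2 = sigma_max(A) = sqrt(lambda_max(A^T A)). Form the symmetric matrix M = A^T A =
[[18, -12, 10],
 [-12, 33, -10],
 [10, -10, 24]].
Its characteristic polynomial (trace, sum of principal 2x2 minors, determinant of M give the coefficients) is
  p(λ) = det(λ I - M) = λ^3 - 75λ^2 + 1474λ - 8100.
No integer candidate from the rational root theorem (±divisors of 8100) is a root, so the roots are irrational. The cubic discriminant is Δ = 89174804 > 0, so there are three distinct real roots. p(9) = -180 and p(10) = 140 have opposite signs, so a root lies in (9, 10); Newton's method refines it to λ ≈ 9.5263. p(17) = 196 and p(18) = -36 have opposite signs, so a root lies in (17, 18); Newton's method refines it to λ ≈ 17.8566. p(47) = -674 and p(48) = 444 have opposite signs, so a root lies in (47, 48); Newton's method refines it to λ ≈ 47.6172. Check (Vieta): the three roots sum to 75, matching tr M = 75.
So the eigenvalues of A^T A are ≈ 9.5263, 17.8566, 47.6172 (all ≥ 0, as they must be for A^T A). The largest is λ_max ≈ 47.6172, hence ||A||_2 = sqrt(λ_max) ≈ 6.9005.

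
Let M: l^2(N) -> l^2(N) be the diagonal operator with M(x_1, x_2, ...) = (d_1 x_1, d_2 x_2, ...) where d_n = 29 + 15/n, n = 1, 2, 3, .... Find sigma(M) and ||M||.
sigma(M) = {29 + 15/n : n ≥ 1} ∪ {29}; ||M|| = 44

A bounded diagonal operator on l^2 with diagonal entries d_n has spectrum equal to the closure of {d_n : n ≥ 1}: every d_n is an eigenvalue (with eigenvector e_n), so {d_n} ⊂ sigma(M); the spectrum is closed, so its closure is too; and for lambda not in the closure, (M - lambda I) has bounded inverse (the diagonal entries 1/(d_n - lambda) are bounded). For our sequence d_n = 29 + 15/n, n = 1, 2, 3, ...:
  - {d_n} = {29 + 15/n : n ≥ 1}; the only limit point is 29
  - closure = {29 + 15/n : n ≥ 1} ∪ {29}
For the norm: a diagonal operator has ||M|| = sup_n |d_n|. Here d_n = 29 + 15/n is positive and decreasing, so sup_n |d_n| = d_1 = 29 + 15 = 44. So ||M|| = 44.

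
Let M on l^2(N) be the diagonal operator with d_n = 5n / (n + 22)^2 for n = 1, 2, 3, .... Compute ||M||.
||M|| = 5/88 (attained at n = 22)

For M diagonal, ||M|| = sup_n |d_n|. Treat f(x) = 5x / (x + 22)^2 for real x > 0. By the quotient rule, f'(x) = 5(22 - x)/(x + 22)^3, which is positive for x < 22 and negative for x > 22. So f has a unique maximum at x = 22, and since 22 is a positive integer, the supremum over n ≥ 1 is attained at n = 22: d_22 = 5·22/(22 + 22)^2 = 5·22/1936 = 5/88. Hence ||M|| = 5/88.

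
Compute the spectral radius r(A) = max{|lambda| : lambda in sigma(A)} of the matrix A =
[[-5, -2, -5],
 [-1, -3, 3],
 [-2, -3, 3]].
r(A) ≈ 6.3667

The eigenvalues of A are the roots of its characteristic polynomial. With M = A (coefficients from the trace, the sum of principal 2x2 minors, and det A):
  p(λ) = det(λ I - M) = λ^3 + 5λ^2 - 12λ - 21.
No integer candidate from the rational root theorem (±divisors of 21) is a root, so the roots are irrational. The cubic discriminant is Δ = 31785 > 0, so there are three distinct real roots. p(-7) = -35 and p(-6) = 15 have opposite signs, so a root lies in (-7, -6); Newton's method refines it to λ ≈ -6.3667. p(-2) = 15 and p(-1) = -5 have opposite signs, so a root lies in (-2, -1); Newton's method refines it to λ ≈ -1.2571. p(2) = -17 and p(3) = 15 have opposite signs, so a root lies in (2, 3); Newton's method refines it to λ ≈ 2.6238. Check (Vieta): the three roots sum to -5, matching tr M = -5.
Thus the eigenvalues (to 4 decimals) are -6.3667 (modulus 6.3667); -1.2571 (modulus 1.2571); 2.6238 (modulus 2.6238). The spectral radius is the largest modulus: r(A) ≈ 6.3667. (Cross-check: r(A) ≤ ||A||_2 ≈ 7.384; equality holds whenever A is normal, though it can also hold for some non-normal A.)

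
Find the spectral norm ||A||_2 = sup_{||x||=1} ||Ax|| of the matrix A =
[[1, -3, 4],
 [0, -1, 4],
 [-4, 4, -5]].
||A||_2 ≈ 9.6411 (= sqrt(largest eigenvalue of A^T A))

||A||_2 = sigma_max(A) = sqrt(lambda_max(A^T A)). Form the symmetric matrix M = A^T A =
[[17, -19, 24],
 [-19, 26, -36],
 [24, -36, 57]].
Its characteristic polynomial (trace, sum of principal 2x2 minors, determinant of M give the coefficients) is
  p(λ) = det(λ I - M) = λ^3 - 100λ^2 + 660λ - 441.
No integer candidate from the rational root theorem (±divisors of 441) is a root, so the roots are irrational. The cubic discriminant is Δ = 1960673013 > 0, so there are three distinct real roots. p(0) = -441 and p(1) = 120 have opposite signs, so a root lies in (0, 1); Newton's method refines it to λ ≈ 0.7536. p(6) = 135 and p(7) = -378 have opposite signs, so a root lies in (6, 7); Newton's method refines it to λ ≈ 6.2959. p(92) = -7433 and p(93) = 396 have opposite signs, so a root lies in (92, 93); Newton's method refines it to λ ≈ 92.9505. Check (Vieta): the three roots sum to 100, matching tr M = 100.
So the eigenvalues of A^T A are ≈ 0.7536, 6.2959, 92.9505 (all ≥ 0, as they must be for A^T A). The largest is λ_max ≈ 92.9505, hence ||A||_2 = sqrt(λ_max) ≈ 9.6411.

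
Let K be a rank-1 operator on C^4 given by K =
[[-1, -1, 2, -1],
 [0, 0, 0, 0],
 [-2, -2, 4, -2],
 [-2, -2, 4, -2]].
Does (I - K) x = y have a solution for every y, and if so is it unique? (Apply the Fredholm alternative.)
(I - K) is singular (det(I - K) = 0, i.e. 1 ∈ sigma(K)). (I - K) x = y is solvable iff y ⊥ ker((I - K)^*) = span{(-1, -1, 2, -1)}, i.e. iff -y_1 - y_2 + 2y_3 - y_4 = 0. When solvable, the solutions are x = y + c·(1, 0, 2, 2), c arbitrary (ker(I - K) = span{(1, 0, 2, 2)}, dimension 1).

K has rank 1, so it is an outer product K = u v^T: every row of K is a multiple of one row vector. Reading off the entries, u = (1, 0, 2, 2) and v = (-1, -1, 2, -1) (row i of K equals u_i·v^T). A rank-one matrix u v^T satisfies K u = u (v·u) and kills the (3)-dimensional subspace v^⊥, so its characteristic polynomial is lambda^3 (lambda - v·u) with v·u = tr K = 1. Hence the eigenvalues of I - K are 1 (multiplicity 3) and 1 - (1) = 0, so det(I - K) = 0. (Direct check: I - K =
[[2, 1, -2, 1],
 [0, 1, 0, 0],
 [2, 2, -3, 2],
 [2, 2, -4, 3]]
has determinant 0.) So 1 is an eigenvalue of K and (I - K) is not invertible. The finite-dimensional Fredholm alternative says: either (I - K) is invertible, or ker(I - K) ≠ {0} and then range(I - K) = ker((I - K)^*)^⊥, with dim ker(I - K) = dim ker((I - K)^*). We are in the second case, so we need both kernels. Kernel of I - K: (I - K) u = u - u (v·u) = u - u = 0, so ker(I - K) = span{u} = span{(1, 0, 2, 2)} (it is exactly 1-dimensional because rank(I - K) = 3). Kernel of the adjoint: K is real, so (I - K)^* = I - K^T = I - v u^T, and (I - v u^T) v = v - v (u·v) = 0; hence ker((I - K)^*) = span{v} = span{(-1, -1, 2, -1)}. Therefore (I - K) x = y is solvable iff <y, v> = 0, i.e. iff -y_1 - y_2 + 2y_3 - y_4 = 0. When this holds, K y = u (v·y) = 0, so (I - K) y = y and x = y is a particular solution; the full solution set is the line x = y + c·u = y + c·(1, 0, 2, 2), c ∈ C.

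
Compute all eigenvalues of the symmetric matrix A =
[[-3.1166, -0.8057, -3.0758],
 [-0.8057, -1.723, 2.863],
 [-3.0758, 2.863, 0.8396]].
sigma(A) ≈ {-5, -3, 4}

A is real symmetric, so its spectrum consists of real eigenvalues. Expanding the characteristic polynomial of the displayed matrix gives
  det(λ I - A) = p(λ) = λ^3 + (4)λ^2 + (-17)λ + (-60).
Solving p(λ) = 0 yields eigenvalues ≈ -5, -3, 4. (A is shown rounded to 4 decimals, so these recover the underlying integer eigenvalues to within that precision.)
Verification: the trace of A = -4 equals the sum of eigenvalues -4, and det(A) ≈ 60.0001 matches the eigenvalue product 60.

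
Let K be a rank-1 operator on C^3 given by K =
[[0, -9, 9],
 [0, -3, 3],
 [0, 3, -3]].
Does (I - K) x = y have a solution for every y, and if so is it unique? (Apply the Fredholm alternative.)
(I - K) is invertible (det(I - K) = 7 ≠ 0), so for every y in C^3 the equation (I - K) x = y has a unique solution.

K has rank 1, so it is an outer product K = u v^T: every row of K is a multiple of one row vector. Reading off the entries, u = (3, 1, -1) and v = (0, -3, 3) (row i of K equals u_i·v^T). A rank-one matrix u v^T satisfies K u = u (v·u) and kills the (2)-dimensional subspace v^⊥, so its characteristic polynomial is lambda^2 (lambda - v·u) with v·u = tr K = -6. Hence the eigenvalues of I - K are 1 (multiplicity 2) and 1 - (-6) = 7, so det(I - K) = 7. (Direct check: I - K =
[[1, 9, -9],
 [0, 4, -3],
 [0, -3, 4]]
has determinant 7.) The finite-dimensional Fredholm alternative says: either (I - K) is invertible, or ker(I - K) ≠ {0} and then range(I - K) = ker((I - K)^*)^⊥, with dim ker(I - K) = dim ker((I - K)^*). Since det(I - K) ≠ 0, 1 is not an eigenvalue of K and ker(I - K) = {0}, so we are in the first case: for every y there is a unique x = (I - K)^(-1) y. Explicitly, by the Sherman–Morrison formula, (I - u v^T)^(-1) = I + u v^T/(1 - v·u), i.e. (I - K)^(-1) = I + K/(7).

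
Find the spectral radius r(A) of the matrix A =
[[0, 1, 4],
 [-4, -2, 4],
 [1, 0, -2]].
r(A) ≈ 2.5943

The eigenvalues of A are the roots of its characteristic polynomial. With M = A (coefficients from the trace, the sum of principal 2x2 minors, and det A):
  p(λ) = det(λ I - M) = λ^3 + 4λ^2 + 4λ - 4.
No integer candidate from the rational root theorem (±divisors of 4) is a root, so the roots are irrational. The cubic discriminant is Δ = -560 < 0, so there is one real root and a complex-conjugate pair. p(0) = -4 and p(1) = 5 have opposite signs, so a root lies in (0, 1); Newton's method refines it to λ ≈ 0.5943. Dividing out (λ - (0.5943)) leaves approximately λ^2 + 4.5943λ + 6.7305. For λ^2 + 4.5943λ + 6.7305 the discriminant is -5.8141. It is negative, so the remaining roots are the complex-conjugate pair λ ≈ -2.2972 ± 1.2056i. Their product equals the constant term, so |λ|^2 ≈ 6.7305 and |λ| ≈ 2.5943.
Thus the eigenvalues (to 4 decimals) are 0.5943 (modulus 0.5943); -2.2972 ± 1.2056i (modulus 2.5943). The spectral radius is the largest modulus: r(A) ≈ 2.5943. (Cross-check: r(A) ≤ ||A||_2 ≈ 6.942; equality holds whenever A is normal, though it can also hold for some non-normal A.)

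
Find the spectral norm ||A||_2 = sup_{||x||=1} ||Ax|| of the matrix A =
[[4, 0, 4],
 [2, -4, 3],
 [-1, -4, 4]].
||A||_2 ≈ 8.3887 (= sqrt(largest eigenvalue of A^T A))

||A||_2 = sigma_max(A) = sqrt(lambda_max(A^T A)). Form the symmetric matrix M = A^T A =
[[21, -4, 18],
 [-4, 32, -28],
 [18, -28, 41]].
Its characteristic polynomial (trace, sum of principal 2x2 minors, determinant of M give the coefficients) is
  p(λ) = det(λ I - M) = λ^3 - 94λ^2 + 1721λ - 4096.
No integer candidate from the rational root theorem (±divisors of 4096) is a root, so the roots are irrational. The cubic discriminant is Δ = 3647514016 > 0, so there are three distinct real roots. p(2) = -1022 and p(3) = 248 have opposite signs, so a root lies in (2, 3); Newton's method refines it to λ ≈ 2.7936. p(20) = 724 and p(21) = -148 have opposite signs, so a root lies in (20, 21); Newton's method refines it to λ ≈ 20.8353. p(70) = -1226 and p(71) = 2152 have opposite signs, so a root lies in (70, 71); Newton's method refines it to λ ≈ 70.371. Check (Vieta): the three roots sum to 94, matching tr M = 94.
So the eigenvalues of A^T A are ≈ 2.7936, 20.8353, 70.371 (all ≥ 0, as they must be for A^T A). The largest is λ_max ≈ 70.371, hence ||A||_2 = sqrt(λ_max) ≈ 8.3887.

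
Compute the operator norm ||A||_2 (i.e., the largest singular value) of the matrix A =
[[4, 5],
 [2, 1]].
||A||_2 = sqrt((46 + sqrt(1972))/2) ≈ 6.7234 (= sqrt(largest eigenvalue of A^T A))

||A||_2 = sigma_max(A) = sqrt(lambda_max(A^T A)). Form the symmetric matrix M = A^T A =
[[20, 22],
 [22, 26]].
Its characteristic polynomial (trace, determinant of M give the coefficients) is
  p(λ) = det(λ I - M) = λ^2 - 46λ + 36.
For λ^2 - 46λ + 36 the discriminant is 1972. It is nonnegative but not a perfect square, so the roots are real and irrational: λ = (46 ± sqrt(1972))/2 ≈ 45.2036, 0.7964.
So the eigenvalues of A^T A are ≈ 0.7964, 45.2036 (all ≥ 0, as they must be for A^T A). The largest is λ_max = (46 + sqrt(1972))/2 ≈ 45.2036, hence ||A||_2 = sqrt(λ_max) = sqrt((46 + sqrt(1972))/2) ≈ 6.7234.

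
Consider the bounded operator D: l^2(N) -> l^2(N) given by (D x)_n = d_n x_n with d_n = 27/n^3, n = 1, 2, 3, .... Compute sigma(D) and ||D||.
sigma(D) = {27/n^3 : n ≥ 1} ∪ {0}; ||D|| = 27

A bounded diagonal operator on l^2 with diagonal entries d_n has spectrum equal to the closure of {d_n : n ≥ 1}: every d_n is an eigenvalue (with eigenvector e_n), so {d_n} ⊂ sigma(D); the spectrum is closed, so its closure is too; and for lambda not in the closure, (D - lambda I) has bounded inverse (the diagonal entries 1/(d_n - lambda) are bounded). For our sequence d_n = 27/n^3, n = 1, 2, 3, ...:
  - {d_n} = {27/n^3 : n ≥ 1}; the only limit point is 0
  - closure = {27/n^3 : n ≥ 1} ∪ {0}
For the norm: a diagonal operator has ||D|| = sup_n |d_n|. Here d_n = 27/n^3 is positive and decreasing, so sup_n |d_n| = d_1 = 27. So ||D|| = 27.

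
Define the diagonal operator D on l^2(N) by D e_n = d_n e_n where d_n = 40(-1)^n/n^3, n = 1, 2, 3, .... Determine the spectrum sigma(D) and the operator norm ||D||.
sigma(D) = {40(-1)^n/n^3 : n ≥ 1} ∪ {0}; ||D|| = 40

A bounded diagonal operator on l^2 with diagonal entries d_n has spectrum equal to the closure of {d_n : n ≥ 1}: every d_n is an eigenvalue (with eigenvector e_n), so {d_n} ⊂ sigma(D); the spectrum is closed, so its closure is too; and for lambda not in the closure, (D - lambda I) has bounded inverse (the diagonal entries 1/(d_n - lambda) are bounded). For our sequence d_n = 40(-1)^n/n^3, n = 1, 2, 3, ...:
  - {d_n} = {40(-1)^n/n^3 : n ≥ 1}; the only limit point is 0
  - closure = {40(-1)^n/n^3 : n ≥ 1} ∪ {0}
For the norm: a diagonal operator has ||D|| = sup_n |d_n|. Here |d_n| = 40/n^3 is decreasing, so sup_n |d_n| = |d_1| = 40. So ||D|| = 40.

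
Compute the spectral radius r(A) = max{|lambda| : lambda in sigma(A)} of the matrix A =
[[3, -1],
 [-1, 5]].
r(A) = (8 + sqrt(8))/2 ≈ 5.4142

The eigenvalues of A are the roots of its characteristic polynomial. With M = A (coefficients from the trace and determinant):
  p(λ) = det(λ I - M) = λ^2 - 8λ + 14.
For λ^2 - 8λ + 14 the discriminant is 8. It is nonnegative but not a perfect square, so the roots are real and irrational: λ = (8 ± sqrt(8))/2 ≈ 5.4142, 2.5858.
Thus the eigenvalues (to 4 decimals) are 5.4142 (modulus 5.4142); 2.5858 (modulus 2.5858). The spectral radius is the largest modulus: r(A) = (8 + sqrt(8))/2 ≈ 5.4142. (Cross-check: r(A) ≤ ||A||_2 ≈ 5.4142; equality holds whenever A is normal, though it can also hold for some non-normal A.)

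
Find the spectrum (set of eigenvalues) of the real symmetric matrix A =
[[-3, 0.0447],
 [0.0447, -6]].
sigma(A) ≈ {-6, -3}

A is real symmetric, so its spectrum consists of real eigenvalues. Expanding the characteristic polynomial of the displayed matrix gives
  det(λ I - A) = p(λ) = λ^2 + (9)λ + (18).
Solving p(λ) = 0 yields eigenvalues ≈ -6, -3. (A is shown rounded to 4 decimals, so these recover the underlying integer eigenvalues to within that precision.)
Verification: the trace of A = -9 equals the sum of eigenvalues -9, and det(A) ≈ 18.0001 matches the eigenvalue product 18.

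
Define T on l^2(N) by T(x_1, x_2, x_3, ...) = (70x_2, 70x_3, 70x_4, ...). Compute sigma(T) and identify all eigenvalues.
sigma(T) = closed disk {z in C : |z| ≤ 70}; sigma_p(T) = open disk {z in C : |z| < 70}

Note T = 70·V where V is the unit left shift (V x)_k = x_{k+1}; so sigma(T) = 70·sigma(V) and ||T|| = 70||V||. ||T x||^2 = 4900sum_{k≥2} |x_k|^2 ≤ 4900||x||^2, with equality on {x : x_1 = 0}, so ||T|| = 70. For any lambda with |lambda| < 70, set r = lambda/70 (|r| < 1); the vector x = (1, r, r^2, ...) is in l^2 and satisfies T x = 70(r, r^2, ...) = lambda x, so lambda is an eigenvalue. On the boundary |lambda| = 70 the geometric series diverges, so no l^2 eigenvector exists, but these lambda lie in the approximate point spectrum. Hence sigma(T) is the closed disk of radius 70 and sigma_p(T) is the open disk.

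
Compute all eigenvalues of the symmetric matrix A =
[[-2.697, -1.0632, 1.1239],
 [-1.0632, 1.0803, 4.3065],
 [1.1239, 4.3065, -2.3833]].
sigma(A) ≈ {-6, -2, 4}

A is real symmetric, so its spectrum consists of real eigenvalues. Expanding the characteristic polynomial of the displayed matrix gives
  det(λ I - A) = p(λ) = λ^3 + (4)λ^2 + (-20)λ + (-48).
Solving p(λ) = 0 yields eigenvalues ≈ -6, -2, 4. (A is shown rounded to 4 decimals, so these recover the underlying integer eigenvalues to within that precision.)
Verification: the trace of A = -4 equals the sum of eigenvalues -4, and det(A) ≈ 47.9999 matches the eigenvalue product 48.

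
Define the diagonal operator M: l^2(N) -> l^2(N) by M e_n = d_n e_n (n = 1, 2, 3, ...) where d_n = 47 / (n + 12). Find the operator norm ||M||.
||M|| = 47/13 (attained at n = 1)

For M diagonal, ||M|| = sup_n |d_n| = sup_n 47/(n + 12). This is positive and strictly decreasing in n, so the supremum is attained at n = 1: d_1 = 47/(1 + 12) = 47/13. Hence ||M|| = 47/13.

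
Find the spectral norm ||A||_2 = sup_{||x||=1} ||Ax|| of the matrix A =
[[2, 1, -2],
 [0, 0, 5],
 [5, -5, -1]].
||A||_2 ≈ 7.3296 (= sqrt(largest eigenvalue of A^T A))

||A||_2 = sigma_max(A) = sqrt(lambda_max(A^T A)). Form the symmetric matrix M = A^T A =
[[29, -23, -9],
 [-23, 26, 3],
 [-9, 3, 30]].
Its characteristic polynomial (trace, sum of principal 2x2 minors, determinant of M give the coefficients) is
  p(λ) = det(λ I - M) = λ^3 - 85λ^2 + 1785λ - 5625.
No integer candidate from the rational root theorem (±divisors of 5625) is a root, so the roots are irrational. The cubic discriminant is Δ = 960876000 > 0, so there are three distinct real roots. p(3) = -1008 and p(4) = 219 have opposite signs, so a root lies in (3, 4); Newton's method refines it to λ ≈ 3.8123. p(27) = 288 and p(28) = -333 have opposite signs, so a root lies in (27, 28); Newton's method refines it to λ ≈ 27.4648. p(53) = -908 and p(54) = 369 have opposite signs, so a root lies in (53, 54); Newton's method refines it to λ ≈ 53.7229. Check (Vieta): the three roots sum to 85, matching tr M = 85.
So the eigenvalues of A^T A are ≈ 3.8123, 27.4648, 53.7229 (all ≥ 0, as they must be for A^T A). The largest is λ_max ≈ 53.7229, hence ||A||_2 = sqrt(λ_max) ≈ 7.3296.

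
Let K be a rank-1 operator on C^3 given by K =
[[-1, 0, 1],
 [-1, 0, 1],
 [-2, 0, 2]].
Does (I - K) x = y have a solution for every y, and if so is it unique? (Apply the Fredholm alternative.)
(I - K) is singular (det(I - K) = 0, i.e. 1 ∈ sigma(K)). (I - K) x = y is solvable iff y ⊥ ker((I - K)^*) = span{(-1, 0, 1)}, i.e. iff -y_1 + y_3 = 0. When solvable, the solutions are x = y + c·(1, 1, 2), c arbitrary (ker(I - K) = span{(1, 1, 2)}, dimension 1).

K has rank 1, so it is an outer product K = u v^T: every row of K is a multiple of one row vector. Reading off the entries, u = (1, 1, 2) and v = (-1, 0, 1) (row i of K equals u_i·v^T). A rank-one matrix u v^T satisfies K u = u (v·u) and kills the (2)-dimensional subspace v^⊥, so its characteristic polynomial is lambda^2 (lambda - v·u) with v·u = tr K = 1. Hence the eigenvalues of I - K are 1 (multiplicity 2) and 1 - (1) = 0, so det(I - K) = 0. (Direct check: I - K =
[[2, 0, -1],
 [1, 1, -1],
 [2, 0, -1]]
has determinant 0.) So 1 is an eigenvalue of K and (I - K) is not invertible. The finite-dimensional Fredholm alternative says: either (I - K) is invertible, or ker(I - K) ≠ {0} and then range(I - K) = ker((I - K)^*)^⊥, with dim ker(I - K) = dim ker((I - K)^*). We are in the second case, so we need both kernels. Kernel of I - K: (I - K) u = u - u (v·u) = u - u = 0, so ker(I - K) = span{u} = span{(1, 1, 2)} (it is exactly 1-dimensional because rank(I - K) = 2). Kernel of the adjoint: K is real, so (I - K)^* = I - K^T = I - v u^T, and (I - v u^T) v = v - v (u·v) = 0; hence ker((I - K)^*) = span{v} = span{(-1, 0, 1)}. Therefore (I - K) x = y is solvable iff <y, v> = 0, i.e. iff -y_1 + y_3 = 0. When this holds, K y = u (v·y) = 0, so (I - K) y = y and x = y is a particular solution; the full solution set is the line x = y + c·u = y + c·(1, 1, 2), c ∈ C.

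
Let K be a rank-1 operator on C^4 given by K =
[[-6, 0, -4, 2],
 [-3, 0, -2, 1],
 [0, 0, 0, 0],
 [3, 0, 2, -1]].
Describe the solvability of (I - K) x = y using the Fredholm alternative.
(I - K) is invertible (det(I - K) = 8 ≠ 0), so for every y in C^4 the equation (I - K) x = y has a unique solution.

K has rank 1, so it is an outer product K = u v^T: every row of K is a multiple of one row vector. Reading off the entries, u = (-2, -1, 0, 1) and v = (3, 0, 2, -1) (row i of K equals u_i·v^T). A rank-one matrix u v^T satisfies K u = u (v·u) and kills the (3)-dimensional subspace v^⊥, so its characteristic polynomial is lambda^3 (lambda - v·u) with v·u = tr K = -7. Hence the eigenvalues of I - K are 1 (multiplicity 3) and 1 - (-7) = 8, so det(I - K) = 8. (Direct check: I - K =
[[7, 0, 4, -2],
 [3, 1, 2, -1],
 [0, 0, 1, 0],
 [-3, 0, -2, 2]]
has determinant 8.) The finite-dimensional Fredholm alternative says: either (I - K) is invertible, or ker(I - K) ≠ {0} and then range(I - K) = ker((I - K)^*)^⊥, with dim ker(I - K) = dim ker((I - K)^*). Since det(I - K) ≠ 0, 1 is not an eigenvalue of K and ker(I - K) = {0}, so we are in the first case: for every y there is a unique x = (I - K)^(-1) y. Explicitly, by the Sherman–Morrison formula, (I - u v^T)^(-1) = I + u v^T/(1 - v·u), i.e. (I - K)^(-1) = I + K/(8).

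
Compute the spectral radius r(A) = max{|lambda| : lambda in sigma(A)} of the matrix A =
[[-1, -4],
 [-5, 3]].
r(A) = (2 + sqrt(96))/2 ≈ 5.899

The eigenvalues of A are the roots of its characteristic polynomial. With M = A (coefficients from the trace and determinant):
  p(λ) = det(λ I - M) = λ^2 - 2λ - 23.
For λ^2 - 2λ - 23 the discriminant is 96. It is nonnegative but not a perfect square, so the roots are real and irrational: λ = (2 ± sqrt(96))/2 ≈ 5.899, -3.899.
Thus the eigenvalues (to 4 decimals) are 5.899 (modulus 5.899); -3.899 (modulus 3.899). The spectral radius is the largest modulus: r(A) = (2 + sqrt(96))/2 ≈ 5.899. (Cross-check: r(A) ≤ ||A||_2 ≈ 6.0425; equality holds whenever A is normal, though it can also hold for some non-normal A.)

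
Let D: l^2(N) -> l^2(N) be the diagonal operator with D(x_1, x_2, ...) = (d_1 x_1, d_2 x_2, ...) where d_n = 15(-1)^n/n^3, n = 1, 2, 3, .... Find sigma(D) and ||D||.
sigma(D) = {15(-1)^n/n^3 : n ≥ 1} ∪ {0}; ||D|| = 15

A bounded diagonal operator on l^2 with diagonal entries d_n has spectrum equal to the closure of {d_n : n ≥ 1}: every d_n is an eigenvalue (with eigenvector e_n), so {d_n} ⊂ sigma(D); the spectrum is closed, so its closure is too; and for lambda not in the closure, (D - lambda I) has bounded inverse (the diagonal entries 1/(d_n - lambda) are bounded). For our sequence d_n = 15(-1)^n/n^3, n = 1, 2, 3, ...:
  - {d_n} = {15(-1)^n/n^3 : n ≥ 1}; the only limit point is 0
  - closure = {15(-1)^n/n^3 : n ≥ 1} ∪ {0}
For the norm: a diagonal operator has ||D|| = sup_n |d_n|. Here |d_n| = 15/n^3 is decreasing, so sup_n |d_n| = |d_1| = 15. So ||D|| = 15.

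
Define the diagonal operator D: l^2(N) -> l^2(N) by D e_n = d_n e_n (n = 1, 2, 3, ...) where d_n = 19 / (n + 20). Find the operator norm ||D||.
||D|| = 19/21 (attained at n = 1)

For D diagonal, ||D|| = sup_n |d_n| = sup_n 19/(n + 20). This is positive and strictly decreasing in n, so the supremum is attained at n = 1: d_1 = 19/(1 + 20) = 19/21. Hence ||D|| = 19/21.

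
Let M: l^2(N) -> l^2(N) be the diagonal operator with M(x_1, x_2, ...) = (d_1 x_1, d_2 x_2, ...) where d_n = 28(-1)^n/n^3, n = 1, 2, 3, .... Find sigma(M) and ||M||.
sigma(M) = {28(-1)^n/n^3 : n ≥ 1} ∪ {0}; ||M|| = 28

A bounded diagonal operator on l^2 with diagonal entries d_n has spectrum equal to the closure of {d_n : n ≥ 1}: every d_n is an eigenvalue (with eigenvector e_n), so {d_n} ⊂ sigma(M); the spectrum is closed, so its closure is too; and for lambda not in the closure, (M - lambda I) has bounded inverse (the diagonal entries 1/(d_n - lambda) are bounded). For our sequence d_n = 28(-1)^n/n^3, n = 1, 2, 3, ...:
  - {d_n} = {28(-1)^n/n^3 : n ≥ 1}; the only limit point is 0
  - closure = {28(-1)^n/n^3 : n ≥ 1} ∪ {0}
For the norm: a diagonal operator has ||M|| = sup_n |d_n|. Here |d_n| = 28/n^3 is decreasing, so sup_n |d_n| = |d_1| = 28. So ||M|| = 28.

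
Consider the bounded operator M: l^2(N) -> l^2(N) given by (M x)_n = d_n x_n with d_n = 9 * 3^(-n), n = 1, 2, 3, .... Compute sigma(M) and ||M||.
sigma(M) = {9 * 3^(-n) : n ≥ 1} ∪ {0}; ||M|| = 3

A bounded diagonal operator on l^2 with diagonal entries d_n has spectrum equal to the closure of {d_n : n ≥ 1}: every d_n is an eigenvalue (with eigenvector e_n), so {d_n} ⊂ sigma(M); the spectrum is closed, so its closure is too; and for lambda not in the closure, (M - lambda I) has bounded inverse (the diagonal entries 1/(d_n - lambda) are bounded). For our sequence d_n = 9 * 3^(-n), n = 1, 2, 3, ...:
  - {d_n} = {9 * 3^(-n) : n ≥ 1}; the only limit point is 0
  - closure = {9 * 3^(-n) : n ≥ 1} ∪ {0}
For the norm: a diagonal operator has ||M|| = sup_n |d_n|. Here d_n = 9 * 3^(-n) is positive and decreasing, so sup_n |d_n| = d_1 = 9/3 = 3. So ||M|| = 3.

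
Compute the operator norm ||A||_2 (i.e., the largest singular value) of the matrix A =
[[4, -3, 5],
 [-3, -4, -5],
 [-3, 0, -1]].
||A||_2 ≈ 9.0393 (= sqrt(largest eigenvalue of A^T A))

||A||_2 = sigma_max(A) = sqrt(lambda_max(A^T A)). Form the symmetric matrix M = A^T A =
[[34, 0, 38],
 [0, 25, 5],
 [38, 5, 51]].
Its characteristic polynomial (trace, sum of principal 2x2 minors, determinant of M give the coefficients) is
  p(λ) = det(λ I - M) = λ^3 - 110λ^2 + 2390λ - 6400.
No integer candidate from the rational root theorem (±divisors of 6400) is a root, so the roots are irrational. The cubic discriminant is Δ = 9615294000 > 0, so there are three distinct real roots. p(3) = -193 and p(4) = 1464 have opposite signs, so a root lies in (3, 4); Newton's method refines it to λ ≈ 3.1105. p(25) = 225 and p(26) = -1044 have opposite signs, so a root lies in (25, 26); Newton's method refines it to λ ≈ 25.1813. p(81) = -3079 and p(82) = 1308 have opposite signs, so a root lies in (81, 82); Newton's method refines it to λ ≈ 81.7082. Check (Vieta): the three roots sum to 110, matching tr M = 110.
So the eigenvalues of A^T A are ≈ 3.1105, 25.1813, 81.7082 (all ≥ 0, as they must be for A^T A). The largest is λ_max ≈ 81.7082, hence ||A||_2 = sqrt(λ_max) ≈ 9.0393.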